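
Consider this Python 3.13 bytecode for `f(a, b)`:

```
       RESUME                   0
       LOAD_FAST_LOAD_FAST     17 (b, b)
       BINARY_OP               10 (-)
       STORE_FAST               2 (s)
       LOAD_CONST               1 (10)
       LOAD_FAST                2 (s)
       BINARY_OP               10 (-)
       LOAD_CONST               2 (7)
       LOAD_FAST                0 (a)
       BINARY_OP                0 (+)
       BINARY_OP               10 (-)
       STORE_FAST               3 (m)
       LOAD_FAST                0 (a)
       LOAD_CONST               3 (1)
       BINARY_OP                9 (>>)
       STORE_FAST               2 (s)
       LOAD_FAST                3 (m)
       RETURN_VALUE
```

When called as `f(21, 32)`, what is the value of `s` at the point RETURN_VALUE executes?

LOAD_FAST_LOAD_FAST b,b → push 32,32. Stack: [32, 32]
BINARY_OP - → 32 - 32 = 0. Stack: [0]
STORE_FAST s → s=0. Stack: []
LOAD_CONST → push 10. Stack: [10]
LOAD_FAST s → push 0. Stack: [10, 0]
BINARY_OP - → 10 - 0 = 10. Stack: [10]
LOAD_CONST → push 7. Stack: [10, 7]
LOAD_FAST a → push 21. Stack: [10, 7, 21]
BINARY_OP + → 7 + 21 = 28. Stack: [10, 28]
BINARY_OP - → 10 - 28 = -18. Stack: [-18]
STORE_FAST m → m=-18. Stack: []
LOAD_FAST a → push 21. Stack: [21]
LOAD_CONST → push 1. Stack: [21, 1]
BINARY_OP >> → 21 >> 1 = 10. Stack: [10]
STORE_FAST s → s=10. Stack: []
LOAD_FAST m → push -18. Stack: [-18]
RETURN_VALUE → return -18.

10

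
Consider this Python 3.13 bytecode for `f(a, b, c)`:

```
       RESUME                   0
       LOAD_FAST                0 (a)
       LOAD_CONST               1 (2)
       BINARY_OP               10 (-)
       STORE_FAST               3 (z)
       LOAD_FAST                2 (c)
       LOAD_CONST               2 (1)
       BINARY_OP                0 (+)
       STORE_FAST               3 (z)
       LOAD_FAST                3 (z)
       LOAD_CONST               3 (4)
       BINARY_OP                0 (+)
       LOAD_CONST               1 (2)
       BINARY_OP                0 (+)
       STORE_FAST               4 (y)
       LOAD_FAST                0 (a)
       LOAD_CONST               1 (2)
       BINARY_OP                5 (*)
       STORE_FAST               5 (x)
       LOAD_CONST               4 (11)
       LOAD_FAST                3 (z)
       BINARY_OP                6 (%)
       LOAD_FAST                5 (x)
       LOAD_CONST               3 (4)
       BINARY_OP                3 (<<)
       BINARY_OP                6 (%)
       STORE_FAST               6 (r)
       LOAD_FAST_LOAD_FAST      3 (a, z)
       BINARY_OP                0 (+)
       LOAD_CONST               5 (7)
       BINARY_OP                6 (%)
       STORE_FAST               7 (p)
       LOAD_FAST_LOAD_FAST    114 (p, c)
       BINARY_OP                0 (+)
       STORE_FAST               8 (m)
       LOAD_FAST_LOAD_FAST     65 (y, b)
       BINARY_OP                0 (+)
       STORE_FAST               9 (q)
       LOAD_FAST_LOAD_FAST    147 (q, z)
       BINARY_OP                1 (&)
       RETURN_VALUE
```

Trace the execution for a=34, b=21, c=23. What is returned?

16

LOAD_FAST a → push 34. Stack: [34]
LOAD_CONST → push 2. Stack: [34, 2]
BINARY_OP - → 34 - 2 = 32. Stack: [32]
STORE_FAST z → z=32. Stack: []
LOAD_FAST c → push 23. Stack: [23]
LOAD_CONST → push 1. Stack: [23, 1]
BINARY_OP + → 23 + 1 = 24. Stack: [24]
STORE_FAST z → z=24. Stack: []
LOAD_FAST z → push 24. Stack: [24]
LOAD_CONST → push 4. Stack: [24, 4]
BINARY_OP + → 24 + 4 = 28. Stack: [28]
LOAD_CONST → push 2. Stack: [28, 2]
BINARY_OP + → 28 + 2 = 30. Stack: [30]
STORE_FAST y → y=30. Stack: []
LOAD_FAST a → push 34. Stack: [34]
LOAD_CONST → push 2. Stack: [34, 2]
BINARY_OP * → 34 * 2 = 68. Stack: [68]
STORE_FAST x → x=68. Stack: []
LOAD_CONST → push 11. Stack: [11]
LOAD_FAST z → push 24. Stack: [11, 24]
BINARY_OP % → 11 % 24 = 11. Stack: [11]
LOAD_FAST x → push 68. Stack: [11, 68]
LOAD_CONST → push 4. Stack: [11, 68, 4]
BINARY_OP << → 68 << 4 = 1088. Stack: [11, 1088]
BINARY_OP % → 11 % 1088 = 11. Stack: [11]
STORE_FAST r → r=11. Stack: []
LOAD_FAST_LOAD_FAST a,z → push 34,24. Stack: [34, 24]
BINARY_OP + → 34 + 24 = 58. Stack: [58]
LOAD_CONST → push 7. Stack: [58, 7]
BINARY_OP % → 58 % 7 = 2. Stack: [2]
STORE_FAST p → p=2. Stack: []
LOAD_FAST_LOAD_FAST p,c → push 2,23. Stack: [2, 23]
BINARY_OP + → 2 + 23 = 25. Stack: [25]
STORE_FAST m → m=25. Stack: []
LOAD_FAST_LOAD_FAST y,b → push 30,21. Stack: [30, 21]
BINARY_OP + → 30 + 21 = 51. Stack: [51]
STORE_FAST q → q=51. Stack: []
LOAD_FAST_LOAD_FAST q,z → push 51,24. Stack: [51, 24]
BINARY_OP & → 51 & 24 = 16. Stack: [16]
RETURN_VALUE → return 16.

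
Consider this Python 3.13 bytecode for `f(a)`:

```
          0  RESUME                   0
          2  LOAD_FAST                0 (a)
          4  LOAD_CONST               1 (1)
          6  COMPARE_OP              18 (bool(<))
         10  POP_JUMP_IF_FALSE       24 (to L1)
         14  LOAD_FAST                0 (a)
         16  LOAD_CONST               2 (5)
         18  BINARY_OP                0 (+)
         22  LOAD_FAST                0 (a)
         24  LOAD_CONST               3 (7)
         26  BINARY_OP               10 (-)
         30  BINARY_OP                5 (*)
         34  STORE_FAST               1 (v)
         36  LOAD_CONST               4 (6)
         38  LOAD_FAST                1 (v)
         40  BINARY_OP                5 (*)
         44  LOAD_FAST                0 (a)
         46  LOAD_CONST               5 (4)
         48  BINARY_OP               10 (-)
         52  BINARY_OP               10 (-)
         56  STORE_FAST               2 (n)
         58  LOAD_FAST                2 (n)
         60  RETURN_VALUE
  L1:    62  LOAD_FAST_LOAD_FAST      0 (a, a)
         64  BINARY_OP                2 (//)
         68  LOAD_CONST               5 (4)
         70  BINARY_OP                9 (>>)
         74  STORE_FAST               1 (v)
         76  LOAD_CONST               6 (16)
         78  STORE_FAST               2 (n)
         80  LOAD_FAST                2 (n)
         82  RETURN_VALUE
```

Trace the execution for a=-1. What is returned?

LOAD_FAST a → push -1. Stack: [-1]
LOAD_CONST → push 1. Stack: [-1, 1]
COMPARE_OP bool(<) → -1 vs 1 = True. Stack: [True]
POP_JUMP_IF_FALSE → pop True; no jump. Stack: []
LOAD_FAST a → push -1. Stack: [-1]
LOAD_CONST → push 5. Stack: [-1, 5]
BINARY_OP + → -1 + 5 = 4. Stack: [4]
LOAD_FAST a → push -1. Stack: [4, -1]
LOAD_CONST → push 7. Stack: [4, -1, 7]
BINARY_OP - → -1 - 7 = -8. Stack: [4, -8]
BINARY_OP * → 4 * -8 = -32. Stack: [-32]
STORE_FAST v → v=-32. Stack: []
LOAD_CONST → push 6. Stack: [6]
LOAD_FAST v → push -32. Stack: [6, -32]
BINARY_OP * → 6 * -32 = -192. Stack: [-192]
LOAD_FAST a → push -1. Stack: [-192, -1]
LOAD_CONST → push 4. Stack: [-192, -1, 4]
BINARY_OP - → -1 - 4 = -5. Stack: [-192, -5]
BINARY_OP - → -192 - -5 = -187. Stack: [-187]
STORE_FAST n → n=-187. Stack: []
LOAD_FAST n → push -187. Stack: [-187]
RETURN_VALUE → return -187.

-187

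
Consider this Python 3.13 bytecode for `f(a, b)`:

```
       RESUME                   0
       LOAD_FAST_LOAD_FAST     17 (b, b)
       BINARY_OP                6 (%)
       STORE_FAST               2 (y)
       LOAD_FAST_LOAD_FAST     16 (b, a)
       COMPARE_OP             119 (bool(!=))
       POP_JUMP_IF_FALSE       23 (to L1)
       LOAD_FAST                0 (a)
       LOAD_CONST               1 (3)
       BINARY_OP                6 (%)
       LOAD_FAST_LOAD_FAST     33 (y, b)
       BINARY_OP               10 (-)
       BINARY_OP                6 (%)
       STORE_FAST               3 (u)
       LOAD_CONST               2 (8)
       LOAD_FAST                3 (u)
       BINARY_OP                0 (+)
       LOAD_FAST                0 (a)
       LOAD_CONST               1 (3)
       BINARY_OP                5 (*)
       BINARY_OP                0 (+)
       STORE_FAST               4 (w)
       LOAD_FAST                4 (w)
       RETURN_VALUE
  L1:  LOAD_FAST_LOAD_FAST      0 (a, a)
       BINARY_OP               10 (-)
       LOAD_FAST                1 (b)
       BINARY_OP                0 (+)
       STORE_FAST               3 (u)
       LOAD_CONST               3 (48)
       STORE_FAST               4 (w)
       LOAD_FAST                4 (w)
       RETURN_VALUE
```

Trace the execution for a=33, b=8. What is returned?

LOAD_FAST_LOAD_FAST b,b → push 8,8. Stack: [8, 8]
BINARY_OP % → 8 % 8 = 0. Stack: [0]
STORE_FAST y → y=0. Stack: []
LOAD_FAST_LOAD_FAST b,a → push 8,33. Stack: [8, 33]
COMPARE_OP bool(!=) → 8 vs 33 = True. Stack: [True]
POP_JUMP_IF_FALSE → pop True; no jump. Stack: []
LOAD_FAST a → push 33. Stack: [33]
LOAD_CONST → push 3. Stack: [33, 3]
BINARY_OP % → 33 % 3 = 0. Stack: [0]
LOAD_FAST_LOAD_FAST y,b → push 0,8. Stack: [0, 0, 8]
BINARY_OP - → 0 - 8 = -8. Stack: [0, -8]
BINARY_OP % → 0 % -8 = 0. Stack: [0]
STORE_FAST u → u=0. Stack: []
LOAD_CONST → push 8. Stack: [8]
LOAD_FAST u → push 0. Stack: [8, 0]
BINARY_OP + → 8 + 0 = 8. Stack: [8]
LOAD_FAST a → push 33. Stack: [8, 33]
LOAD_CONST → push 3. Stack: [8, 33, 3]
BINARY_OP * → 33 * 3 = 99. Stack: [8, 99]
BINARY_OP + → 8 + 99 = 107. Stack: [107]
STORE_FAST w → w=107. Stack: []
LOAD_FAST w → push 107. Stack: [107]
RETURN_VALUE → return 107.

107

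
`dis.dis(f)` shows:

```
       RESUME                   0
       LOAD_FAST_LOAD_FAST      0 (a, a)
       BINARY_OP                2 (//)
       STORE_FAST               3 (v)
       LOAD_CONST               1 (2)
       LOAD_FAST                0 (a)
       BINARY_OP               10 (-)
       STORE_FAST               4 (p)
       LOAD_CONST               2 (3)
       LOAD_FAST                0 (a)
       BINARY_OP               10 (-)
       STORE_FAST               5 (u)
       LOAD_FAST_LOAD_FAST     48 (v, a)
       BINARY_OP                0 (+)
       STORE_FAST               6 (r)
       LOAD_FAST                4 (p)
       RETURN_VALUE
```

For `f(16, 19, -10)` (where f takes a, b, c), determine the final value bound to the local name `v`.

1

LOAD_FAST_LOAD_FAST a,a → push 16,16. Stack: [16, 16]
BINARY_OP // → 16 // 16 = 1. Stack: [1]
STORE_FAST v → v=1. Stack: []
LOAD_CONST → push 2. Stack: [2]
LOAD_FAST a → push 16. Stack: [2, 16]
BINARY_OP - → 2 - 16 = -14. Stack: [-14]
STORE_FAST p → p=-14. Stack: []
LOAD_CONST → push 3. Stack: [3]
LOAD_FAST a → push 16. Stack: [3, 16]
BINARY_OP - → 3 - 16 = -13. Stack: [-13]
STORE_FAST u → u=-13. Stack: []
LOAD_FAST_LOAD_FAST v,a → push 1,16. Stack: [1, 16]
BINARY_OP + → 1 + 16 = 17. Stack: [17]
STORE_FAST r → r=17. Stack: []
LOAD_FAST p → push -14. Stack: [-14]
RETURN_VALUE → return -14.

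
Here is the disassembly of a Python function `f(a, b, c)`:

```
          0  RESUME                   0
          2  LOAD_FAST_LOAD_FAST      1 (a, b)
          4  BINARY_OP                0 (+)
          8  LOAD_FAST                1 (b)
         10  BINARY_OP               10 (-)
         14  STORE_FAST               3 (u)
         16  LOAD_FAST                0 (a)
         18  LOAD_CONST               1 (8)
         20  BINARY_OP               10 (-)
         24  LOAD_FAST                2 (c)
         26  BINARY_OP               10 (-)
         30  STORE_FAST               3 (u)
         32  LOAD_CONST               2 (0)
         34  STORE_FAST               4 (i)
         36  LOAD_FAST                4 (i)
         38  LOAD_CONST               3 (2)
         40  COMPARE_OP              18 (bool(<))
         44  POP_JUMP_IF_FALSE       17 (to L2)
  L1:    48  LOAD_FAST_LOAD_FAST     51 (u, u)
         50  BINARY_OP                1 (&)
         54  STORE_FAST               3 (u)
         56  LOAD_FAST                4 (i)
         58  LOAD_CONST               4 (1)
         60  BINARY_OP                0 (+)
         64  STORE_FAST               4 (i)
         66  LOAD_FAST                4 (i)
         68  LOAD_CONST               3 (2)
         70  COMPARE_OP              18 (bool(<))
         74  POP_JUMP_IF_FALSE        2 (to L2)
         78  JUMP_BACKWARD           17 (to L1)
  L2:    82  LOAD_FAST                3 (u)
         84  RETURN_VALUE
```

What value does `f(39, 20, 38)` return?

LOAD_FAST_LOAD_FAST a,b → push 39,20. Stack: [39, 20]
BINARY_OP + → 39 + 20 = 59. Stack: [59]
LOAD_FAST b → push 20. Stack: [59, 20]
BINARY_OP - → 59 - 20 = 39. Stack: [39]
STORE_FAST u → u=39. Stack: []
LOAD_FAST a → push 39. Stack: [39]
LOAD_CONST → push 8. Stack: [39, 8]
BINARY_OP - → 39 - 8 = 31. Stack: [31]
LOAD_FAST c → push 38. Stack: [31, 38]
BINARY_OP - → 31 - 38 = -7. Stack: [-7]
STORE_FAST u → u=-7. Stack: []
LOAD_CONST → push 0. Stack: [0]
STORE_FAST i → i=0. Stack: []
LOAD_FAST i → push 0. Stack: [0]
LOAD_CONST → push 2. Stack: [0, 2]
COMPARE_OP bool(<) → 0 vs 2 = True. Stack: [True]
POP_JUMP_IF_FALSE → pop True; no jump. Stack: []
LOAD_FAST_LOAD_FAST u,u → push -7,-7. Stack: [-7, -7]
BINARY_OP & → -7 & -7 = -7. Stack: [-7]
STORE_FAST u → u=-7. Stack: []
LOAD_FAST i → push 0. Stack: [0]
LOAD_CONST → push 1. Stack: [0, 1]
BINARY_OP + → 0 + 1 = 1. Stack: [1]
STORE_FAST i → i=1. Stack: []
LOAD_FAST i → push 1. Stack: [1]
LOAD_CONST → push 2. Stack: [1, 2]
COMPARE_OP bool(<) → 1 vs 2 = True. Stack: [True]
POP_JUMP_IF_FALSE → pop True; no jump. Stack: []
LOAD_FAST_LOAD_FAST u,u → push -7,-7. Stack: [-7, -7]
BINARY_OP & → -7 & -7 = -7. Stack: [-7]
STORE_FAST u → u=-7. Stack: []
LOAD_FAST i → push 1. Stack: [1]
LOAD_CONST → push 1. Stack: [1, 1]
BINARY_OP + → 1 + 1 = 2. Stack: [2]
STORE_FAST i → i=2. Stack: []
LOAD_FAST i → push 2. Stack: [2]
LOAD_CONST → push 2. Stack: [2, 2]
COMPARE_OP bool(<) → 2 vs 2 = False. Stack: [False]
POP_JUMP_IF_FALSE → pop False; jump. Stack: []
LOAD_FAST u → push -7. Stack: [-7]
RETURN_VALUE → return -7.

-7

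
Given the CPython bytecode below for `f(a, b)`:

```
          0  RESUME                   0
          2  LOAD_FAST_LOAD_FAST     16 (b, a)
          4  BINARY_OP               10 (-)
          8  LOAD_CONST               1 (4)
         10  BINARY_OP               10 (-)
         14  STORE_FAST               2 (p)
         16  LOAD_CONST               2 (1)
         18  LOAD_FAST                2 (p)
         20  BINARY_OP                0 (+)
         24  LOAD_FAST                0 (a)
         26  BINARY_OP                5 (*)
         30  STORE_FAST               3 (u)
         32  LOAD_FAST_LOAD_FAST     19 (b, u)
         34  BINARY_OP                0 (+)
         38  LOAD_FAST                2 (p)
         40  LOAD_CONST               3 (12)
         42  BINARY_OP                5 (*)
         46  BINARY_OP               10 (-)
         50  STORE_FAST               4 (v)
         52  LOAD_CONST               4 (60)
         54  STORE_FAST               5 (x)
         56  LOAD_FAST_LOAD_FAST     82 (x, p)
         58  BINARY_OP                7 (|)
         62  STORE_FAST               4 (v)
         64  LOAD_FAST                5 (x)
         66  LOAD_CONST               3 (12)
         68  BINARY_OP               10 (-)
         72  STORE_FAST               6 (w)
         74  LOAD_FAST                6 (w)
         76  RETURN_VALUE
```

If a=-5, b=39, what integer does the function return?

LOAD_FAST_LOAD_FAST b,a → push 39,-5. Stack: [39, -5]
BINARY_OP - → 39 - -5 = 44. Stack: [44]
LOAD_CONST → push 4. Stack: [44, 4]
BINARY_OP - → 44 - 4 = 40. Stack: [40]
STORE_FAST p → p=40. Stack: []
LOAD_CONST → push 1. Stack: [1]
LOAD_FAST p → push 40. Stack: [1, 40]
BINARY_OP + → 1 + 40 = 41. Stack: [41]
LOAD_FAST a → push -5. Stack: [41, -5]
BINARY_OP * → 41 * -5 = -205. Stack: [-205]
STORE_FAST u → u=-205. Stack: []
LOAD_FAST_LOAD_FAST b,u → push 39,-205. Stack: [39, -205]
BINARY_OP + → 39 + -205 = -166. Stack: [-166]
LOAD_FAST p → push 40. Stack: [-166, 40]
LOAD_CONST → push 12. Stack: [-166, 40, 12]
BINARY_OP * → 40 * 12 = 480. Stack: [-166, 480]
BINARY_OP - → -166 - 480 = -646. Stack: [-646]
STORE_FAST v → v=-646. Stack: []
LOAD_CONST → push 60. Stack: [60]
STORE_FAST x → x=60. Stack: []
LOAD_FAST_LOAD_FAST x,p → push 60,40. Stack: [60, 40]
BINARY_OP | → 60 | 40 = 60. Stack: [60]
STORE_FAST v → v=60. Stack: []
LOAD_FAST x → push 60. Stack: [60]
LOAD_CONST → push 12. Stack: [60, 12]
BINARY_OP - → 60 - 12 = 48. Stack: [48]
STORE_FAST w → w=48. Stack: []
LOAD_FAST w → push 48. Stack: [48]
RETURN_VALUE → return 48.

48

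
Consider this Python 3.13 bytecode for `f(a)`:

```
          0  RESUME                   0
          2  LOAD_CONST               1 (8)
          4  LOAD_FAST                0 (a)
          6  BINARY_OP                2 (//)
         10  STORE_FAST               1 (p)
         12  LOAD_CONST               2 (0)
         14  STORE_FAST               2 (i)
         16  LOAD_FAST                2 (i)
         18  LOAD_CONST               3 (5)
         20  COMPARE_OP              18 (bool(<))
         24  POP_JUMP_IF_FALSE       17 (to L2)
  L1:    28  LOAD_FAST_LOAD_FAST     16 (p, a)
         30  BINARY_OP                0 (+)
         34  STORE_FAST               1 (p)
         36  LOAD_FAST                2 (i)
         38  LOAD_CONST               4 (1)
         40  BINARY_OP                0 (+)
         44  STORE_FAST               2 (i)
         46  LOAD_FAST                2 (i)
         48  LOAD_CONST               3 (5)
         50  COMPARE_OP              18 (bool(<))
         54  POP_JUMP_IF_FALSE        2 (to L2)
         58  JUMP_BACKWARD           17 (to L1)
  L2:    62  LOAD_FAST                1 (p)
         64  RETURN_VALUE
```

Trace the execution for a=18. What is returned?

90

LOAD_CONST → push 8
LOAD_FAST a → push 18
BINARY_OP // → 8 // 18 = 0
STORE_FAST p → p=0
LOAD_CONST → push 0
STORE_FAST i → i=0
LOAD_FAST i → push 0
LOAD_CONST → push 5
COMPARE_OP bool(<) → 0 vs 5 = True
POP_JUMP_IF_FALSE → pop True; no jump
LOAD_FAST_LOAD_FAST p,a → push 0,18
BINARY_OP + → 0 + 18 = 18
STORE_FAST p → p=18
LOAD_FAST i → push 0
LOAD_CONST → push 1
BINARY_OP + → 0 + 1 = 1
STORE_FAST i → i=1
LOAD_FAST i → push 1
LOAD_CONST → push 5
COMPARE_OP bool(<) → 1 vs 5 = True
POP_JUMP_IF_FALSE → pop True; no jump
LOAD_FAST_LOAD_FAST p,a → push 18,18
BINARY_OP + → 18 + 18 = 36
STORE_FAST p → p=36
LOAD_FAST i → push 1
LOAD_CONST → push 1
BINARY_OP + → 1 + 1 = 2
STORE_FAST i → i=2
LOAD_FAST i → push 2
LOAD_CONST → push 5
COMPARE_OP bool(<) → 2 vs 5 = True
POP_JUMP_IF_FALSE → pop True; no jump
LOAD_FAST_LOAD_FAST p,a → push 36,18
BINARY_OP + → 36 + 18 = 54
STORE_FAST p → p=54
LOAD_FAST i → push 2
LOAD_CONST → push 1
BINARY_OP + → 2 + 1 = 3
STORE_FAST i → i=3
LOAD_FAST i → push 3
LOAD_CONST → push 5
COMPARE_OP bool(<) → 3 vs 5 = True
POP_JUMP_IF_FALSE → pop True; no jump
LOAD_FAST_LOAD_FAST p,a → push 54,18
BINARY_OP + → 54 + 18 = 72
STORE_FAST p → p=72
LOAD_FAST i → push 3
LOAD_CONST → push 1
BINARY_OP + → 3 + 1 = 4
STORE_FAST i → i=4
LOAD_FAST i → push 4
LOAD_CONST → push 5
COMPARE_OP bool(<) → 4 vs 5 = True
POP_JUMP_IF_FALSE → pop True; no jump
LOAD_FAST_LOAD_FAST p,a → push 72,18
BINARY_OP + → 72 + 18 = 90
STORE_FAST p → p=90
LOAD_FAST i → push 4
LOAD_CONST → push 1
BINARY_OP + → 4 + 1 = 5
STORE_FAST i → i=5
LOAD_FAST i → push 5
LOAD_CONST → push 5
COMPARE_OP bool(<) → 5 vs 5 = False
POP_JUMP_IF_FALSE → pop False; jump
LOAD_FAST p → push 90
RETURN_VALUE → return 90.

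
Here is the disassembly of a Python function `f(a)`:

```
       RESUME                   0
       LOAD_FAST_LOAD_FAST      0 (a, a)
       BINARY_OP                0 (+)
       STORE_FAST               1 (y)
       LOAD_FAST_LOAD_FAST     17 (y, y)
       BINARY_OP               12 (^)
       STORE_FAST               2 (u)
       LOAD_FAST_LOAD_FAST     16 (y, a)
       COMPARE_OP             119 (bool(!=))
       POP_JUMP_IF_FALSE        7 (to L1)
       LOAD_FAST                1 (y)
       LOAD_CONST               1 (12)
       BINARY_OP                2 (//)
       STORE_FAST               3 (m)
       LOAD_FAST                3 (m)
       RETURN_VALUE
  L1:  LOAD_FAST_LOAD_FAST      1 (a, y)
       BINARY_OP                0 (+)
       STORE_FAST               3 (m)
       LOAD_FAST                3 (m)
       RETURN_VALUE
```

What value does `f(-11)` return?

LOAD_FAST_LOAD_FAST a,a → push -11,-11. Stack: [-11, -11]
BINARY_OP + → -11 + -11 = -22. Stack: [-22]
STORE_FAST y → y=-22. Stack: []
LOAD_FAST_LOAD_FAST y,y → push -22,-22. Stack: [-22, -22]
BINARY_OP ^ → -22 ^ -22 = 0. Stack: [0]
STORE_FAST u → u=0. Stack: []
LOAD_FAST_LOAD_FAST y,a → push -22,-11. Stack: [-22, -11]
COMPARE_OP bool(!=) → -22 vs -11 = True. Stack: [True]
POP_JUMP_IF_FALSE → pop True; no jump. Stack: []
LOAD_FAST y → push -22. Stack: [-22]
LOAD_CONST → push 12. Stack: [-22, 12]
BINARY_OP // → -22 // 12 = -2. Stack: [-2]
STORE_FAST m → m=-2. Stack: []
LOAD_FAST m → push -2. Stack: [-2]
RETURN_VALUE → return -2.

-2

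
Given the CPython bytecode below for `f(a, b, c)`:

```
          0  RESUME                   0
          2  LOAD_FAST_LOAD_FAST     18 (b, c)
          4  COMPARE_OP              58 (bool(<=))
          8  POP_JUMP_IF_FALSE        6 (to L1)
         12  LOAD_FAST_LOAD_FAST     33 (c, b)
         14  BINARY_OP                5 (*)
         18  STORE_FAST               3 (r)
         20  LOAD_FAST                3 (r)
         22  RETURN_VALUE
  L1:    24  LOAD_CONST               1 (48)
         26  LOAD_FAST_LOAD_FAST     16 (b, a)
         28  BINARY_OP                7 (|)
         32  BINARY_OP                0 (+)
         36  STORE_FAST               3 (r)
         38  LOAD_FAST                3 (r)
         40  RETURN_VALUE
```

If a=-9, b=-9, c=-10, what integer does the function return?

39

LOAD_FAST_LOAD_FAST b,c → push -9,-10. Stack: [-9, -10]
COMPARE_OP bool(<=) → -9 vs -10 = False. Stack: [False]
POP_JUMP_IF_FALSE → pop False; jump. Stack: []
LOAD_CONST → push 48. Stack: [48]
LOAD_FAST_LOAD_FAST b,a → push -9,-9. Stack: [48, -9, -9]
BINARY_OP | → -9 | -9 = -9. Stack: [48, -9]
BINARY_OP + → 48 + -9 = 39. Stack: [39]
STORE_FAST r → r=39. Stack: []
LOAD_FAST r → push 39. Stack: [39]
RETURN_VALUE → return 39.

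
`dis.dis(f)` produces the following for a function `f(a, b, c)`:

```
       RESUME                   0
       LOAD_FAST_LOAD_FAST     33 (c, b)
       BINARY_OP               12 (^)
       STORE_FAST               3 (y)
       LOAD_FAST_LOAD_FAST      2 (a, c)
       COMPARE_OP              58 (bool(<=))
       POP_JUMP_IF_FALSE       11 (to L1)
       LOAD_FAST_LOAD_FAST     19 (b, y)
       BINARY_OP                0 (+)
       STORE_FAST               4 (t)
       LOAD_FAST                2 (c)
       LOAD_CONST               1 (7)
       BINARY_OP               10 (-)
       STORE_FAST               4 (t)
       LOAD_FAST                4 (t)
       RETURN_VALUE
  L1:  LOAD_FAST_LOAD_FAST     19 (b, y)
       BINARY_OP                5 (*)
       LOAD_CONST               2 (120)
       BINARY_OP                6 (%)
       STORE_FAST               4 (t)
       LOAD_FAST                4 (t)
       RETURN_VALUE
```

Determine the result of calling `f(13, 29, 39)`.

LOAD_FAST_LOAD_FAST c,b → push 39,29. Stack: [39, 29]
BINARY_OP ^ → 39 ^ 29 = 58. Stack: [58]
STORE_FAST y → y=58. Stack: []
LOAD_FAST_LOAD_FAST a,c → push 13,39. Stack: [13, 39]
COMPARE_OP bool(<=) → 13 vs 39 = True. Stack: [True]
POP_JUMP_IF_FALSE → pop True; no jump. Stack: []
LOAD_FAST_LOAD_FAST b,y → push 29,58. Stack: [29, 58]
BINARY_OP + → 29 + 58 = 87. Stack: [87]
STORE_FAST t → t=87. Stack: []
LOAD_FAST c → push 39. Stack: [39]
LOAD_CONST → push 7. Stack: [39, 7]
BINARY_OP - → 39 - 7 = 32. Stack: [32]
STORE_FAST t → t=32. Stack: []
LOAD_FAST t → push 32. Stack: [32]
RETURN_VALUE → return 32.

32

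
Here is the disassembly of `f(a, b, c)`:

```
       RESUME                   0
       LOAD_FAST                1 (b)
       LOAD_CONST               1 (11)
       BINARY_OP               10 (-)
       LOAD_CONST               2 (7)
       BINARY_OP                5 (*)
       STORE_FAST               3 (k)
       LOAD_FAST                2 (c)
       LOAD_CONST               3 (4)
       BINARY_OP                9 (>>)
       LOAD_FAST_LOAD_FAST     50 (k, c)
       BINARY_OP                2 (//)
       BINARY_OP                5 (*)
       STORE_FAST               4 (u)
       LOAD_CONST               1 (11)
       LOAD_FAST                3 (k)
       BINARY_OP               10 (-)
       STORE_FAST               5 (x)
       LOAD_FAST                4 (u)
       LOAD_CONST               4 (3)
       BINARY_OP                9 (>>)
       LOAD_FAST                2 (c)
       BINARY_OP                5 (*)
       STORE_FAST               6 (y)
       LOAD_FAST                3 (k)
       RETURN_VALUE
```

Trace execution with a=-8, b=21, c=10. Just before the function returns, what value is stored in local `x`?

LOAD_FAST b → push 21. Stack: [21]
LOAD_CONST → push 11. Stack: [21, 11]
BINARY_OP - → 21 - 11 = 10. Stack: [10]
LOAD_CONST → push 7. Stack: [10, 7]
BINARY_OP * → 10 * 7 = 70. Stack: [70]
STORE_FAST k → k=70. Stack: []
LOAD_FAST c → push 10. Stack: [10]
LOAD_CONST → push 4. Stack: [10, 4]
BINARY_OP >> → 10 >> 4 = 0. Stack: [0]
LOAD_FAST_LOAD_FAST k,c → push 70,10. Stack: [0, 70, 10]
BINARY_OP // → 70 // 10 = 7. Stack: [0, 7]
BINARY_OP * → 0 * 7 = 0. Stack: [0]
STORE_FAST u → u=0. Stack: []
LOAD_CONST → push 11. Stack: [11]
LOAD_FAST k → push 70. Stack: [11, 70]
BINARY_OP - → 11 - 70 = -59. Stack: [-59]
STORE_FAST x → x=-59. Stack: []
LOAD_FAST u → push 0. Stack: [0]
LOAD_CONST → push 3. Stack: [0, 3]
BINARY_OP >> → 0 >> 3 = 0. Stack: [0]
LOAD_FAST c → push 10. Stack: [0, 10]
BINARY_OP * → 0 * 10 = 0. Stack: [0]
STORE_FAST y → y=0. Stack: []
LOAD_FAST k → push 70. Stack: [70]
RETURN_VALUE → return 70.

-59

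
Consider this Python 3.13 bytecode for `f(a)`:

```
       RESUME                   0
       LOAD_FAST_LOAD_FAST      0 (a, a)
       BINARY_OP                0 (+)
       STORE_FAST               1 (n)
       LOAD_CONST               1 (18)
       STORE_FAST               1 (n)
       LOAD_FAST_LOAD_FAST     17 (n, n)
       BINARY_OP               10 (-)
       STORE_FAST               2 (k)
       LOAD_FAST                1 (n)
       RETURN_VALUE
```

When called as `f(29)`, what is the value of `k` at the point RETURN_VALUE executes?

0

LOAD_FAST_LOAD_FAST a,a → push 29,29. Stack: [29, 29]
BINARY_OP + → 29 + 29 = 58. Stack: [58]
STORE_FAST n → n=58. Stack: []
LOAD_CONST → push 18. Stack: [18]
STORE_FAST n → n=18. Stack: []
LOAD_FAST_LOAD_FAST n,n → push 18,18. Stack: [18, 18]
BINARY_OP - → 18 - 18 = 0. Stack: [0]
STORE_FAST k → k=0. Stack: []
LOAD_FAST n → push 18. Stack: [18]
RETURN_VALUE → return 18.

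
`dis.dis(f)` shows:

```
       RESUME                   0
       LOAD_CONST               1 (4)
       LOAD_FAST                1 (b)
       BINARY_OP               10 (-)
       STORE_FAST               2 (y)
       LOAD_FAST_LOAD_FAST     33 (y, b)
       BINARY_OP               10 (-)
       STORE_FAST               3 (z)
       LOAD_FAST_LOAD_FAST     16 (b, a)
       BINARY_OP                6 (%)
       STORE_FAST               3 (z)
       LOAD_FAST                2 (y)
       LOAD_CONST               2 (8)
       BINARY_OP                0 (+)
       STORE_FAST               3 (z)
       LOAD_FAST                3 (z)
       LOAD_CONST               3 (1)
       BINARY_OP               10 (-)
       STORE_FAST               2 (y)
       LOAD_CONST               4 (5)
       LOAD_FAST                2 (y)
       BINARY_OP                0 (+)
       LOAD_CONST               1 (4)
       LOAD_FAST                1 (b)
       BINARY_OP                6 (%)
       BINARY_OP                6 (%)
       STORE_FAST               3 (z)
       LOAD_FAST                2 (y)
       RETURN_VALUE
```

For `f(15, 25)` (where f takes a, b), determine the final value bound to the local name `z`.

3

LOAD_CONST → push 4. Stack: [4]
LOAD_FAST b → push 25. Stack: [4, 25]
BINARY_OP - → 4 - 25 = -21. Stack: [-21]
STORE_FAST y → y=-21. Stack: []
LOAD_FAST_LOAD_FAST y,b → push -21,25. Stack: [-21, 25]
BINARY_OP - → -21 - 25 = -46. Stack: [-46]
STORE_FAST z → z=-46. Stack: []
LOAD_FAST_LOAD_FAST b,a → push 25,15. Stack: [25, 15]
BINARY_OP % → 25 % 15 = 10. Stack: [10]
STORE_FAST z → z=10. Stack: []
LOAD_FAST y → push -21. Stack: [-21]
LOAD_CONST → push 8. Stack: [-21, 8]
BINARY_OP + → -21 + 8 = -13. Stack: [-13]
STORE_FAST z → z=-13. Stack: []
LOAD_FAST z → push -13. Stack: [-13]
LOAD_CONST → push 1. Stack: [-13, 1]
BINARY_OP - → -13 - 1 = -14. Stack: [-14]
STORE_FAST y → y=-14. Stack: []
LOAD_CONST → push 5. Stack: [5]
LOAD_FAST y → push -14. Stack: [5, -14]
BINARY_OP + → 5 + -14 = -9. Stack: [-9]
LOAD_CONST → push 4. Stack: [-9, 4]
LOAD_FAST b → push 25. Stack: [-9, 4, 25]
BINARY_OP % → 4 % 25 = 4. Stack: [-9, 4]
BINARY_OP % → -9 % 4 = 3. Stack: [3]
STORE_FAST z → z=3. Stack: []
LOAD_FAST y → push -14. Stack: [-14]
RETURN_VALUE → return -14.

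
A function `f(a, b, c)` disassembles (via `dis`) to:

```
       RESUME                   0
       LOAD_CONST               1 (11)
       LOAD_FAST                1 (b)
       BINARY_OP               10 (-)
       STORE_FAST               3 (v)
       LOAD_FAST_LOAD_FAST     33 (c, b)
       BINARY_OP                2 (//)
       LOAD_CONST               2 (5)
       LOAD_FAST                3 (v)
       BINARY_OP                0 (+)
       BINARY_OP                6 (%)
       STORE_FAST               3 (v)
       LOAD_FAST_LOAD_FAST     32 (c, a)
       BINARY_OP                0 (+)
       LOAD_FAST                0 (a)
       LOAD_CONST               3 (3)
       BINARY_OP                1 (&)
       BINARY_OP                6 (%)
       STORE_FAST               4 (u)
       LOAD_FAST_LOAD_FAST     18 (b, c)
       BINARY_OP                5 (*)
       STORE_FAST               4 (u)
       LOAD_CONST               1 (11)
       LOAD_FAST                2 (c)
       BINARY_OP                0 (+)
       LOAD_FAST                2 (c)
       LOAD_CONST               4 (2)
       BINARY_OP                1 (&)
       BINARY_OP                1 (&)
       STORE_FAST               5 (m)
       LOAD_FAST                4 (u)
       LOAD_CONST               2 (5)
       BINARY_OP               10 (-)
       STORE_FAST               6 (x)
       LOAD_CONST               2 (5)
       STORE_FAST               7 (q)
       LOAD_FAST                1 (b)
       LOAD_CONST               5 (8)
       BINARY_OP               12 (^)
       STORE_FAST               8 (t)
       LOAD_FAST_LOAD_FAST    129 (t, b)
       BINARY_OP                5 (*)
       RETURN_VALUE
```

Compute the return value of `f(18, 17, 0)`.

LOAD_CONST → push 11. Stack: [11]
LOAD_FAST b → push 17. Stack: [11, 17]
BINARY_OP - → 11 - 17 = -6. Stack: [-6]
STORE_FAST v → v=-6. Stack: []
LOAD_FAST_LOAD_FAST c,b → push 0,17. Stack: [0, 17]
BINARY_OP // → 0 // 17 = 0. Stack: [0]
LOAD_CONST → push 5. Stack: [0, 5]
LOAD_FAST v → push -6. Stack: [0, 5, -6]
BINARY_OP + → 5 + -6 = -1. Stack: [0, -1]
BINARY_OP % → 0 % -1 = 0. Stack: [0]
STORE_FAST v → v=0. Stack: []
LOAD_FAST_LOAD_FAST c,a → push 0,18. Stack: [0, 18]
BINARY_OP + → 0 + 18 = 18. Stack: [18]
LOAD_FAST a → push 18. Stack: [18, 18]
LOAD_CONST → push 3. Stack: [18, 18, 3]
BINARY_OP & → 18 & 3 = 2. Stack: [18, 2]
BINARY_OP % → 18 % 2 = 0. Stack: [0]
STORE_FAST u → u=0. Stack: []
LOAD_FAST_LOAD_FAST b,c → push 17,0. Stack: [17, 0]
BINARY_OP * → 17 * 0 = 0. Stack: [0]
STORE_FAST u → u=0. Stack: []
LOAD_CONST → push 11. Stack: [11]
LOAD_FAST c → push 0. Stack: [11, 0]
BINARY_OP + → 11 + 0 = 11. Stack: [11]
LOAD_FAST c → push 0. Stack: [11, 0]
LOAD_CONST → push 2. Stack: [11, 0, 2]
BINARY_OP & → 0 & 2 = 0. Stack: [11, 0]
BINARY_OP & → 11 & 0 = 0. Stack: [0]
STORE_FAST m → m=0. Stack: []
LOAD_FAST u → push 0. Stack: [0]
LOAD_CONST → push 5. Stack: [0, 5]
BINARY_OP - → 0 - 5 = -5. Stack: [-5]
STORE_FAST x → x=-5. Stack: []
LOAD_CONST → push 5. Stack: [5]
STORE_FAST q → q=5. Stack: []
LOAD_FAST b → push 17. Stack: [17]
LOAD_CONST → push 8. Stack: [17, 8]
BINARY_OP ^ → 17 ^ 8 = 25. Stack: [25]
STORE_FAST t → t=25. Stack: []
LOAD_FAST_LOAD_FAST t,b → push 25,17. Stack: [25, 17]
BINARY_OP * → 25 * 17 = 425. Stack: [425]
RETURN_VALUE → return 425.

425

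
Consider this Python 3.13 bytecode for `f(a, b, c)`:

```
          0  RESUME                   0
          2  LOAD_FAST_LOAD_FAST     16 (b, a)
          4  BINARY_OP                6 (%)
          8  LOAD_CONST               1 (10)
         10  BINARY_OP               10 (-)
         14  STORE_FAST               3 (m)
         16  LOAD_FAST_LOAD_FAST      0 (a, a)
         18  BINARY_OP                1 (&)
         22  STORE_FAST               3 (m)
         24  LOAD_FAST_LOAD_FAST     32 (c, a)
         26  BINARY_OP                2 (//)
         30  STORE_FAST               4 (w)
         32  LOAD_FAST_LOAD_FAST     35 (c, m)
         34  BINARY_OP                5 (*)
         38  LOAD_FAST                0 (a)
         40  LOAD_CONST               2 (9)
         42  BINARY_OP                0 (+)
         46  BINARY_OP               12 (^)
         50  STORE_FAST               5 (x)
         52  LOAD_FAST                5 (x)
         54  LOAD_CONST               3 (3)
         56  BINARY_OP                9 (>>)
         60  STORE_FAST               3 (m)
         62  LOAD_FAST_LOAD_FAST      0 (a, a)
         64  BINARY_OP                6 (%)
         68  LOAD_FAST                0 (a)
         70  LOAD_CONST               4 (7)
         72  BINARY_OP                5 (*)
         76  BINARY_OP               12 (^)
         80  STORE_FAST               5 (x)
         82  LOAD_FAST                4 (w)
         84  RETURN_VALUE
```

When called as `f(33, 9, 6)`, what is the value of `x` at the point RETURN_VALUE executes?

231

LOAD_FAST_LOAD_FAST b,a → push 9,33. Stack: [9, 33]
BINARY_OP % → 9 % 33 = 9. Stack: [9]
LOAD_CONST → push 10. Stack: [9, 10]
BINARY_OP - → 9 - 10 = -1. Stack: [-1]
STORE_FAST m → m=-1. Stack: []
LOAD_FAST_LOAD_FAST a,a → push 33,33. Stack: [33, 33]
BINARY_OP & → 33 & 33 = 33. Stack: [33]
STORE_FAST m → m=33. Stack: []
LOAD_FAST_LOAD_FAST c,a → push 6,33. Stack: [6, 33]
BINARY_OP // → 6 // 33 = 0. Stack: [0]
STORE_FAST w → w=0. Stack: []
LOAD_FAST_LOAD_FAST c,m → push 6,33. Stack: [6, 33]
BINARY_OP * → 6 * 33 = 198. Stack: [198]
LOAD_FAST a → push 33. Stack: [198, 33]
LOAD_CONST → push 9. Stack: [198, 33, 9]
BINARY_OP + → 33 + 9 = 42. Stack: [198, 42]
BINARY_OP ^ → 198 ^ 42 = 236. Stack: [236]
STORE_FAST x → x=236. Stack: []
LOAD_FAST x → push 236. Stack: [236]
LOAD_CONST → push 3. Stack: [236, 3]
BINARY_OP >> → 236 >> 3 = 29. Stack: [29]
STORE_FAST m → m=29. Stack: []
LOAD_FAST_LOAD_FAST a,a → push 33,33. Stack: [33, 33]
BINARY_OP % → 33 % 33 = 0. Stack: [0]
LOAD_FAST a → push 33. Stack: [0, 33]
LOAD_CONST → push 7. Stack: [0, 33, 7]
BINARY_OP * → 33 * 7 = 231. Stack: [0, 231]
BINARY_OP ^ → 0 ^ 231 = 231. Stack: [231]
STORE_FAST x → x=231. Stack: []
LOAD_FAST w → push 0. Stack: [0]
RETURN_VALUE → return 0.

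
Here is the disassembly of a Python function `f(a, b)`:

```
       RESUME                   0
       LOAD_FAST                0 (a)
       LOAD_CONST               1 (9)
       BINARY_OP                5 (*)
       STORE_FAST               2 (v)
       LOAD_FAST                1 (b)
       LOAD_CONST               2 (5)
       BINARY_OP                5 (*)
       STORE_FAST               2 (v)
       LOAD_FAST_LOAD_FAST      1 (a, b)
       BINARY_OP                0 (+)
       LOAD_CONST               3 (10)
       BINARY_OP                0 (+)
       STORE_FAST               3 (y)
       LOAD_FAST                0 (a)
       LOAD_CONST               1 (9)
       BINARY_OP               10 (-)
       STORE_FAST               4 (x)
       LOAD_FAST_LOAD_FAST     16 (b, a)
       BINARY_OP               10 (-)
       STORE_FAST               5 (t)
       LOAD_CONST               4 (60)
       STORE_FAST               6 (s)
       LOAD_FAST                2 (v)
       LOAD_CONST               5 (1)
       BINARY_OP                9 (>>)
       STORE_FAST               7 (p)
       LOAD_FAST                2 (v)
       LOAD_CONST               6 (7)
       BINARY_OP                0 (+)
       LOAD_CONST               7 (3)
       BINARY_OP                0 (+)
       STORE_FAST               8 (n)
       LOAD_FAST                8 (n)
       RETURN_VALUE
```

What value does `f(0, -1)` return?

5

LOAD_FAST a → push 0. Stack: [0]
LOAD_CONST → push 9. Stack: [0, 9]
BINARY_OP * → 0 * 9 = 0. Stack: [0]
STORE_FAST v → v=0. Stack: []
LOAD_FAST b → push -1. Stack: [-1]
LOAD_CONST → push 5. Stack: [-1, 5]
BINARY_OP * → -1 * 5 = -5. Stack: [-5]
STORE_FAST v → v=-5. Stack: []
LOAD_FAST_LOAD_FAST a,b → push 0,-1. Stack: [0, -1]
BINARY_OP + → 0 + -1 = -1. Stack: [-1]
LOAD_CONST → push 10. Stack: [-1, 10]
BINARY_OP + → -1 + 10 = 9. Stack: [9]
STORE_FAST y → y=9. Stack: []
LOAD_FAST a → push 0. Stack: [0]
LOAD_CONST → push 9. Stack: [0, 9]
BINARY_OP - → 0 - 9 = -9. Stack: [-9]
STORE_FAST x → x=-9. Stack: []
LOAD_FAST_LOAD_FAST b,a → push -1,0. Stack: [-1, 0]
BINARY_OP - → -1 - 0 = -1. Stack: [-1]
STORE_FAST t → t=-1. Stack: []
LOAD_CONST → push 60. Stack: [60]
STORE_FAST s → s=60. Stack: []
LOAD_FAST v → push -5. Stack: [-5]
LOAD_CONST → push 1. Stack: [-5, 1]
BINARY_OP >> → -5 >> 1 = -3. Stack: [-3]
STORE_FAST p → p=-3. Stack: []
LOAD_FAST v → push -5. Stack: [-5]
LOAD_CONST → push 7. Stack: [-5, 7]
BINARY_OP + → -5 + 7 = 2. Stack: [2]
LOAD_CONST → push 3. Stack: [2, 3]
BINARY_OP + → 2 + 3 = 5. Stack: [5]
STORE_FAST n → n=5. Stack: []
LOAD_FAST n → push 5. Stack: [5]
RETURN_VALUE → return 5.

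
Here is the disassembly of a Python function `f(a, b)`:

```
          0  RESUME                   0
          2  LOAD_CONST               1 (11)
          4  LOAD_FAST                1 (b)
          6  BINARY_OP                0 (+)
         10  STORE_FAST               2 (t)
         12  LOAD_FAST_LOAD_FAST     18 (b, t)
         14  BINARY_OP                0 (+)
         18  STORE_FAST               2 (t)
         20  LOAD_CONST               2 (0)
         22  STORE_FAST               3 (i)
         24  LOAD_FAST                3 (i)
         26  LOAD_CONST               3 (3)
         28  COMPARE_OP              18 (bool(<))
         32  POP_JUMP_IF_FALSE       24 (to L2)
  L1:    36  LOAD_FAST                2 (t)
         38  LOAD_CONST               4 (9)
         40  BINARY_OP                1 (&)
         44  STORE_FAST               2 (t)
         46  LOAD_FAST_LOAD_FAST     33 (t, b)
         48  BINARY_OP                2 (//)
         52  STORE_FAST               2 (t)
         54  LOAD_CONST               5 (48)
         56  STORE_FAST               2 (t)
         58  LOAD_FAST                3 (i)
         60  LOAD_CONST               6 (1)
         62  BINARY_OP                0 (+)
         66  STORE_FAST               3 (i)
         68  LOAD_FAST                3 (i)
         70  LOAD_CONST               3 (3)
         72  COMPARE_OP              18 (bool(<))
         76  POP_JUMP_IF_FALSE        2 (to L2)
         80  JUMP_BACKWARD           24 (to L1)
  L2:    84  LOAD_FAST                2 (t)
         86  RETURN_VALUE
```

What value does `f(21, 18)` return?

LOAD_CONST → push 11. Stack: [11]
LOAD_FAST b → push 18. Stack: [11, 18]
BINARY_OP + → 11 + 18 = 29. Stack: [29]
STORE_FAST t → t=29. Stack: []
LOAD_FAST_LOAD_FAST b,t → push 18,29. Stack: [18, 29]
BINARY_OP + → 18 + 29 = 47. Stack: [47]
STORE_FAST t → t=47. Stack: []
LOAD_CONST → push 0. Stack: [0]
STORE_FAST i → i=0. Stack: []
LOAD_FAST i → push 0. Stack: [0]
LOAD_CONST → push 3. Stack: [0, 3]
COMPARE_OP bool(<) → 0 vs 3 = True. Stack: [True]
POP_JUMP_IF_FALSE → pop True; no jump. Stack: []
LOAD_FAST t → push 47. Stack: [47]
LOAD_CONST → push 9. Stack: [47, 9]
BINARY_OP & → 47 & 9 = 9. Stack: [9]
STORE_FAST t → t=9. Stack: []
LOAD_FAST_LOAD_FAST t,b → push 9,18. Stack: [9, 18]
BINARY_OP // → 9 // 18 = 0. Stack: [0]
STORE_FAST t → t=0. Stack: []
LOAD_CONST → push 48. Stack: [48]
STORE_FAST t → t=48. Stack: []
LOAD_FAST i → push 0. Stack: [0]
LOAD_CONST → push 1. Stack: [0, 1]
BINARY_OP + → 0 + 1 = 1. Stack: [1]
STORE_FAST i → i=1. Stack: []
LOAD_FAST i → push 1. Stack: [1]
LOAD_CONST → push 3. Stack: [1, 3]
COMPARE_OP bool(<) → 1 vs 3 = True. Stack: [True]
POP_JUMP_IF_FALSE → pop True; no jump. Stack: []
LOAD_FAST t → push 48. Stack: [48]
LOAD_CONST → push 9. Stack: [48, 9]
BINARY_OP & → 48 & 9 = 0. Stack: [0]
STORE_FAST t → t=0. Stack: []
LOAD_FAST_LOAD_FAST t,b → push 0,18. Stack: [0, 18]
BINARY_OP // → 0 // 18 = 0. Stack: [0]
STORE_FAST t → t=0. Stack: []
LOAD_CONST → push 48. Stack: [48]
STORE_FAST t → t=48. Stack: []
LOAD_FAST i → push 1. Stack: [1]
LOAD_CONST → push 1. Stack: [1, 1]
BINARY_OP + → 1 + 1 = 2. Stack: [2]
STORE_FAST i → i=2. Stack: []
LOAD_FAST i → push 2. Stack: [2]
LOAD_CONST → push 3. Stack: [2, 3]
COMPARE_OP bool(<) → 2 vs 3 = True. Stack: [True]
POP_JUMP_IF_FALSE → pop True; no jump. Stack: []
LOAD_FAST t → push 48. Stack: [48]
LOAD_CONST → push 9. Stack: [48, 9]
BINARY_OP & → 48 & 9 = 0. Stack: [0]
STORE_FAST t → t=0. Stack: []
LOAD_FAST_LOAD_FAST t,b → push 0,18. Stack: [0, 18]
BINARY_OP // → 0 // 18 = 0. Stack: [0]
STORE_FAST t → t=0. Stack: []
LOAD_CONST → push 48. Stack: [48]
STORE_FAST t → t=48. Stack: []
LOAD_FAST i → push 2. Stack: [2]
LOAD_CONST → push 1. Stack: [2, 1]
BINARY_OP + → 2 + 1 = 3. Stack: [3]
STORE_FAST i → i=3. Stack: []
LOAD_FAST i → push 3. Stack: [3]
LOAD_CONST → push 3. Stack: [3, 3]
COMPARE_OP bool(<) → 3 vs 3 = False. Stack: [False]
POP_JUMP_IF_FALSE → pop False; jump. Stack: []
LOAD_FAST t → push 48. Stack: [48]
RETURN_VALUE → return 48.

48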